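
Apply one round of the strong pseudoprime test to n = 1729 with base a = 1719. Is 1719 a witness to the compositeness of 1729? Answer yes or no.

no

n − 1 = 1728 = 2^6 · 27, so s = 6 and d = 27.
x_0 = 1719^27 mod 1729 = 1.
x_0 = 1, so 1719 is not a witness.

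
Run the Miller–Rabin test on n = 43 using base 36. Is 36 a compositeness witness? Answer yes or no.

n − 1 = 42 = 2^1 · 21, so s = 1 and d = 21.
x_0 = 36^21 mod 43 = 1.
x_0 = 1, so 36 is not a witness.

no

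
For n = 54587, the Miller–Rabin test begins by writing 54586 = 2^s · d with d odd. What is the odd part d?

27293

Halving: 54586 → 27293; 27293 is odd.
So 54586 = 2^1 · 27293.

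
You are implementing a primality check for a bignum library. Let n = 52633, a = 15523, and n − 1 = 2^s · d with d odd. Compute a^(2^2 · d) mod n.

n − 1 = 52632 = 2^3 · 6579, so s = 3 and d = 6579.
Repeated squaring mod 52633: 15523^1 ≡ 15523, 15523^2 ≡ 9655, 15523^4 ≡ 5982, 15523^8 ≡ 46517, 15523^16 ≡ 36026, 15523^32 ≡ 48162, 15523^64 ≡ 41934, 15523^128 ≡ 44459, 15523^256 ≡ 22999, 15523^512 ≡ 44984, 15523^1024 ≡ 31938, 15523^2048 ≡ 8304, 15523^4096 ≡ 7186.
6579 = 4096 + 2048 + 256 + 128 + 32 + 16 + 2 + 1, so 15523^6579 ≡ 7186·8304·22999·44459·48162·36026·9655·15523 ≡ 15758 (mod 52633).
x_0 = 15758.
x_1 = 15758^2 mod 52633 = 44703.
x_2 = 44703^2 mod 52633 = 41098.

41098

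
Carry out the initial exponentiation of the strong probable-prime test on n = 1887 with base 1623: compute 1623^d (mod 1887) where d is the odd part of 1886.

n − 1 = 1886 = 2^1 · 943, so s = 1 and d = 943.
1623^943 mod 1887 = 1647.

1647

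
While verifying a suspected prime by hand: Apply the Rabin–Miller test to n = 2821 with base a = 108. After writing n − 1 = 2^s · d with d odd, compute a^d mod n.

2820

n − 1 = 2820 = 2^2 · 705, so s = 2 and d = 705.
108^705 mod 2821 = 2820.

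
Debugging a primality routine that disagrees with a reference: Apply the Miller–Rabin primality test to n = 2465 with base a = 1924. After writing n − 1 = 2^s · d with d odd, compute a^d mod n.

n − 1 = 2464 = 2^5 · 77, so s = 5 and d = 77.
1924^77 mod 2465 = 1984.

1984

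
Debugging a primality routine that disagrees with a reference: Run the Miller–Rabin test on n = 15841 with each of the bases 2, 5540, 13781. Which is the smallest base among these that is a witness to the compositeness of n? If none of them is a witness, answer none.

none

n − 1 = 15840 = 2^5 · 495, so s = 5 and d = 495.
Base 2: x_0 = 2^495 mod 15841 = 1. x_0 = 1, so 2 is not a witness.
Base 5540: x_0 = 5540^495 mod 15841 = 15840. x_0 = 15840 ≡ −1, so 5540 is not a witness.
Base 13781: x_0 = 13781^495 mod 15841 = 15840. x_0 = 15840 ≡ −1, so 13781 is not a witness.
No listed base is a witness for 15841.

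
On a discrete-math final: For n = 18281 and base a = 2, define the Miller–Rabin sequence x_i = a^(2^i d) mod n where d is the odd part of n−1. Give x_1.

7884

n − 1 = 18280 = 2^3 · 2285, so s = 3 and d = 2285.
Repeated squaring mod 18281: 2^1 ≡ 2, 2^2 ≡ 4, 2^4 ≡ 16, 2^8 ≡ 256, 2^16 ≡ 10693, 2^32 ≡ 10875, 2^64 ≡ 5836, 2^128 ≡ 1393, 2^256 ≡ 2663, 2^512 ≡ 16822, 2^1024 ≡ 8085, 2^2048 ≡ 12650.
2285 = 2048 + 128 + 64 + 32 + 8 + 4 + 1, so 2^2285 ≡ 12650·1393·5836·10875·256·16·2 ≡ 4405 (mod 18281).
x_0 = 4405.
x_1 = 4405^2 mod 18281 = 7884.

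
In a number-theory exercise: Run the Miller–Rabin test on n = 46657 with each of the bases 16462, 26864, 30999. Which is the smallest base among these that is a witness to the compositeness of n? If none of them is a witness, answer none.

n − 1 = 46656 = 2^6 · 729, so s = 6 and d = 729.
Base 16462: x_0 = 16462^729 mod 46657 = 519. x_0 is neither 1 nor 46656, so continue squaring. x_1 = 519^2 mod 46657 = 36076. x_2 = 36076^2 mod 46657 = 27418. x_3 = 27418^2 mod 46657 = 9140. x_4 = 9140^2 mod 46657 = 23570. x_5 = 23570^2 mod 46657 = 1. x_5 = 1 but x_4 ≠ ±1, a nontrivial square root of 1 — 16462 is a witness and 46657 is composite.
Base 26864: x_0 = 26864^729 mod 46657 = 35144. x_0 is neither 1 nor 46656, so continue squaring. x_1 = 35144^2 mod 46657 = 43289. x_2 = 43289^2 mod 46657 = 5773. x_3 = 5773^2 mod 46657 = 14431. x_4 = 14431^2 mod 46657 = 23570. x_5 = 23570^2 mod 46657 = 1. x_5 = 1 but x_4 ≠ ±1, a nontrivial square root of 1 — 26864 is a witness and 46657 is composite.
Base 30999: x_0 = 30999^729 mod 46657 = 37591. x_0 is neither 1 nor 46656, so continue squaring. x_1 = 37591^2 mod 46657 = 29379. x_2 = 29379^2 mod 46657 = 17798. x_3 = 17798^2 mod 46657 = 14431. x_4 = 14431^2 mod 46657 = 23570. x_5 = 23570^2 mod 46657 = 1. x_5 = 1 but x_4 ≠ ±1, a nontrivial square root of 1 — 30999 is a witness and 46657 is composite.
The smallest witness among the given bases is 16462.

16462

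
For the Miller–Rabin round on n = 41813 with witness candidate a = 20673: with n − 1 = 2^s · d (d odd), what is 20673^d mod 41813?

23034

n − 1 = 41812 = 2^2 · 10453, so s = 2 and d = 10453.
20673^10453 mod 41813 = 23034.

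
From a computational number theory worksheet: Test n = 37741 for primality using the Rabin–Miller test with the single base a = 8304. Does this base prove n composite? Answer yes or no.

n − 1 = 37740 = 2^2 · 9435, so s = 2 and d = 9435.
x_0 = 8304^9435 mod 37741 = 30084.
x_0 is neither 1 nor 37740, so continue squaring.
x_1 = 30084^2 mod 37741 = 17876.
Reached i = s−1 = 1 without hitting −1: 8304 is a Miller–Rabin witness and 37741 is composite.

yes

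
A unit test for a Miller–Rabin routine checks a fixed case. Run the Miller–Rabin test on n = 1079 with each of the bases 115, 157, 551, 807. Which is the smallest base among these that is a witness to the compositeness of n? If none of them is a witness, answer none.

115

n − 1 = 1078 = 2^1 · 539, so s = 1 and d = 539.
Base 115: x_0 = 115^539 mod 1079 = 292. x_0 ∉ {1, 1078} and s = 1, so 115 is a Miller–Rabin witness and 1079 is composite.
Base 157: x_0 = 157^539 mod 1079 = 755. x_0 ∉ {1, 1078} and s = 1, so 157 is a Miller–Rabin witness and 1079 is composite.
Base 551: x_0 = 551^539 mod 1079 = 1035. x_0 ∉ {1, 1078} and s = 1, so 551 is a Miller–Rabin witness and 1079 is composite.
Base 807: x_0 = 807^539 mod 1079 = 1002. x_0 ∉ {1, 1078} and s = 1, so 807 is a Miller–Rabin witness and 1079 is composite.
The smallest witness among the given bases is 115.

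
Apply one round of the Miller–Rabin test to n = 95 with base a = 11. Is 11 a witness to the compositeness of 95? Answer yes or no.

n − 1 = 94 = 2^1 · 47, so s = 1 and d = 47.
Repeated squaring mod 95: 11^1 ≡ 11, 11^2 ≡ 26, 11^4 ≡ 11, 11^8 ≡ 26, 11^16 ≡ 11, 11^32 ≡ 26.
47 = 32 + 8 + 4 + 2 + 1, so 11^47 ≡ 26·26·11·26·11 ≡ 26 (mod 95).
x_0 = 11^47 mod 95 = 26.
x_0 ∉ {1, 94} and s = 1, so 11 is a Miller–Rabin witness and 95 is composite.

yes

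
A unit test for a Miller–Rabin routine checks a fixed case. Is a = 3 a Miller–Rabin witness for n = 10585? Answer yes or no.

no

n − 1 = 10584 = 2^3 · 1323, so s = 3 and d = 1323.
Repeated squaring mod 10585: 3^1 ≡ 3, 3^2 ≡ 9, 3^4 ≡ 81, 3^8 ≡ 6561, 3^16 ≡ 8111, 3^32 ≡ 2546, 3^64 ≡ 4096, 3^128 ≡ 10576, 3^256 ≡ 81, 3^512 ≡ 6561, 3^1024 ≡ 8111.
1323 = 1024 + 256 + 32 + 8 + 2 + 1, so 3^1323 ≡ 8111·81·2546·6561·9·3 ≡ 8422 (mod 10585).
x_0 = 3^1323 mod 10585 = 8422.
x_0 is neither 1 nor 10584, so continue squaring.
x_1 = 8422^2 mod 10585 = 10584.
x_1 ≡ −1, so 3 is not a witness.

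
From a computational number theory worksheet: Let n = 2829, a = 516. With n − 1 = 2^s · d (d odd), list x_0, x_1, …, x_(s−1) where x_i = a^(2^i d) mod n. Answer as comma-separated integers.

1161, 1317

n − 1 = 2828 = 2^2 · 707, so s = 2 and d = 707.
x_0 = 516^707 mod 2829 = 1161.
x_1 = 1161^2 mod 2829 = 1317.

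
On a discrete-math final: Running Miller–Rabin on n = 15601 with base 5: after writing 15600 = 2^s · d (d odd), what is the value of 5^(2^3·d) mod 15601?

n − 1 = 15600 = 2^4 · 975, so s = 4 and d = 975.
x_0 = 5^975 mod 15601 = 7436.
x_1 = 7436^2 mod 15601 = 4152.
x_2 = 4152^2 mod 15601 = 15600.
x_3 = 15600^2 mod 15601 = 1.

1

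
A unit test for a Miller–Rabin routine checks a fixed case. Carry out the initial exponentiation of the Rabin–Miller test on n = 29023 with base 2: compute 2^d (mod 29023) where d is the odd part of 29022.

n − 1 = 29022 = 2^1 · 14511, so s = 1 and d = 14511.
By repeated squaring, 2^14511 ≡ 1 (mod 29023).

1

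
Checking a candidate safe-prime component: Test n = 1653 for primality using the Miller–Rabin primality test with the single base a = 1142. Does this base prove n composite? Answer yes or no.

yes

n − 1 = 1652 = 2^2 · 413, so s = 2 and d = 413.
Repeated squaring mod 1653: 1142^1 ≡ 1142, 1142^2 ≡ 1600, 1142^4 ≡ 1156, 1142^8 ≡ 712, 1142^16 ≡ 1126, 1142^32 ≡ 25, 1142^64 ≡ 625, 1142^128 ≡ 517, 1142^256 ≡ 1156.
413 = 256 + 128 + 16 + 8 + 4 + 1, so 1142^413 ≡ 1156·517·1126·712·1156·1142 ≡ 713 (mod 1653).
x_0 = 1142^413 mod 1653 = 713.
x_0 is neither 1 nor 1652, so continue squaring.
x_1 = 713^2 mod 1653 = 898.
Reached i = s−1 = 1 without hitting −1: 1142 is a Miller–Rabin witness and 1653 is composite.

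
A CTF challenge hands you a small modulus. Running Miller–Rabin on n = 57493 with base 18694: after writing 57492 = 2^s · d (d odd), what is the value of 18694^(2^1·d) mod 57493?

n − 1 = 57492 = 2^2 · 14373, so s = 2 and d = 14373.
x_0 = 18694^14373 mod 57493 = 26494.
x_1 = 26494^2 mod 57493 = 57492.

57492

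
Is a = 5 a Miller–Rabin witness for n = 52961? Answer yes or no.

yes

n − 1 = 52960 = 2^5 · 1655, so s = 5 and d = 1655.
x_0 = 5^1655 mod 52961 = 13416.
x_0 is neither 1 nor 52960, so continue squaring.
x_1 = 13416^2 mod 52961 = 27578.
x_2 = 27578^2 mod 52961 = 26124.
x_3 = 26124^2 mod 52961 = 7930.
x_4 = 7930^2 mod 52961 = 20193.
Reached i = s−1 = 4 without hitting −1: 5 is a Miller–Rabin witness and 52961 is composite.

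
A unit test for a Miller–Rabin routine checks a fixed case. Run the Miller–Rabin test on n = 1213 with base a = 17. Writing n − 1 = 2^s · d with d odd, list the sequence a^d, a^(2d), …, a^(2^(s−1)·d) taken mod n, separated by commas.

718, 1212

n − 1 = 1212 = 2^2 · 303, so s = 2 and d = 303.
x_0 = 17^303 mod 1213 = 718.
x_1 = 718^2 mod 1213 = 1212.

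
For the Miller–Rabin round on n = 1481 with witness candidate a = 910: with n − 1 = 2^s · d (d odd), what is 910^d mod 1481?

n − 1 = 1480 = 2^3 · 185, so s = 3 and d = 185.
By repeated squaring, 910^185 ≡ 1016 (mod 1481).

1016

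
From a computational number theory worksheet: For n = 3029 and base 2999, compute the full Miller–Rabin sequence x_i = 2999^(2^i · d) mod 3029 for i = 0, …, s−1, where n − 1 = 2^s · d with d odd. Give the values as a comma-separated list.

438, 1017

n − 1 = 3028 = 2^2 · 757, so s = 2 and d = 757.
x_0 = 2999^757 mod 3029 = 438.
x_1 = 438^2 mod 3029 = 1017.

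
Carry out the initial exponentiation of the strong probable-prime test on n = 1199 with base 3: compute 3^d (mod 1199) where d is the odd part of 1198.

1115

n − 1 = 1198 = 2^1 · 599, so s = 1 and d = 599.
3^599 mod 1199 = 1115.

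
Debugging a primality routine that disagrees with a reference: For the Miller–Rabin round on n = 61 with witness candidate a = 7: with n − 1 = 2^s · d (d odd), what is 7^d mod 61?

11

n − 1 = 60 = 2^2 · 15, so s = 2 and d = 15.
7^15 mod 61 = 11.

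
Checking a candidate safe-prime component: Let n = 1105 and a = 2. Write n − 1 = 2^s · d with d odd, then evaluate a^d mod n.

n − 1 = 1104 = 2^4 · 69, so s = 4 and d = 69.
By repeated squaring, 2^69 ≡ 967 (mod 1105).

967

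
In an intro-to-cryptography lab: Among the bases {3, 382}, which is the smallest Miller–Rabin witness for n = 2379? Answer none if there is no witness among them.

3

n − 1 = 2378 = 2^1 · 1189, so s = 1 and d = 1189.
Base 3: x_0 = 3^1189 mod 2379 = 1017. x_0 ∉ {1, 2378} and s = 1, so 3 is a Miller–Rabin witness and 2379 is composite.
Base 382: x_0 = 382^1189 mod 2379 = 1669. x_0 ∉ {1, 2378} and s = 1, so 382 is a Miller–Rabin witness and 2379 is composite.
The smallest witness among the given bases is 3.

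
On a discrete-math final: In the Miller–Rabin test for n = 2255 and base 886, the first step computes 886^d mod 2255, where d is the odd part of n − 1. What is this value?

n − 1 = 2254 = 2^1 · 1127, so s = 1 and d = 1127.
886^1127 mod 2255 = 646.

646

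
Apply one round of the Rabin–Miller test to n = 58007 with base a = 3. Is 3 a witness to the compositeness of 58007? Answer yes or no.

n − 1 = 58006 = 2^1 · 29003, so s = 1 and d = 29003.
x_0 = 3^29003 mod 58007 = 22093.
x_0 ∉ {1, 58006} and s = 1, so 3 is a Miller–Rabin witness and 58007 is composite.

yes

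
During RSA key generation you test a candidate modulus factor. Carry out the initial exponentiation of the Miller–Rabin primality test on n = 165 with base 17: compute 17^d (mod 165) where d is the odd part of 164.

n − 1 = 164 = 2^2 · 41, so s = 2 and d = 41.
17^41 mod 165 = 17.

17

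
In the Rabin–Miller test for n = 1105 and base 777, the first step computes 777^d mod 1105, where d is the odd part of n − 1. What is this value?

207

n − 1 = 1104 = 2^4 · 69, so s = 4 and d = 69.
777^69 mod 1105 = 207.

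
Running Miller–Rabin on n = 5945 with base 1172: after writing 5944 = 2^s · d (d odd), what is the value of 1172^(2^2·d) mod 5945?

n − 1 = 5944 = 2^3 · 743, so s = 3 and d = 743.
x_0 = 1172^743 mod 5945 = 2453.
x_1 = 2453^2 mod 5945 = 869.
x_2 = 869^2 mod 5945 = 146.

146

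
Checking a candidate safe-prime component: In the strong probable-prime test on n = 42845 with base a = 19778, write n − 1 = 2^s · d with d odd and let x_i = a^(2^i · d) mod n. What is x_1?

n − 1 = 42844 = 2^2 · 10711, so s = 2 and d = 10711.
Repeated squaring mod 42845: 19778^1 ≡ 19778, 19778^2 ≡ 37279, 19778^4 ≡ 3421, 19778^8 ≡ 6556, 19778^16 ≡ 7601, 19778^32 ≡ 20141, 19778^64 ≡ 3421, 19778^128 ≡ 6556, 19778^256 ≡ 7601, 19778^512 ≡ 20141, 19778^1024 ≡ 3421, 19778^2048 ≡ 6556, 19778^4096 ≡ 7601, 19778^8192 ≡ 20141.
10711 = 8192 + 2048 + 256 + 128 + 64 + 16 + 4 + 2 + 1, so 19778^10711 ≡ 20141·6556·7601·6556·3421·7601·3421·37279·19778 ≡ 28347 (mod 42845).
x_0 = 28347.
x_1 = 28347^2 mod 42845 = 37279.

37279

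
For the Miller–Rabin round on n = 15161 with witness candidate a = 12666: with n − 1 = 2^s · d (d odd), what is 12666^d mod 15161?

n − 1 = 15160 = 2^3 · 1895, so s = 3 and d = 1895.
Repeated squaring mod 15161: 12666^1 ≡ 12666, 12666^2 ≡ 9015, 12666^4 ≡ 7265, 12666^8 ≡ 4784, 12666^16 ≡ 8707, 12666^32 ≡ 6849, 12666^64 ≡ 667, 12666^128 ≡ 5220, 12666^256 ≡ 4083, 12666^512 ≡ 8950, 12666^1024 ≡ 6937.
1895 = 1024 + 512 + 256 + 64 + 32 + 4 + 2 + 1, so 12666^1895 ≡ 6937·8950·4083·667·6849·7265·9015·12666 ≡ 12595 (mod 15161).

12595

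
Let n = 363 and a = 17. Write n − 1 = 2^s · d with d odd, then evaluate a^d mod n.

314

n − 1 = 362 = 2^1 · 181, so s = 1 and d = 181.
By repeated squaring, 17^181 ≡ 314 (mod 363).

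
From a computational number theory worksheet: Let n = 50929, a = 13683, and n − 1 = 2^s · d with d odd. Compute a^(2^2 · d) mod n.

19279

n − 1 = 50928 = 2^4 · 3183, so s = 4 and d = 3183.
x_0 = 13683^3183 mod 50929 = 45313.
x_1 = 45313^2 mod 50929 = 14405.
x_2 = 14405^2 mod 50929 = 19279.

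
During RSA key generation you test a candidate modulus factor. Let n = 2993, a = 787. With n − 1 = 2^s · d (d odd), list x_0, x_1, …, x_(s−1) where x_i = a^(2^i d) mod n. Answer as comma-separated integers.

n − 1 = 2992 = 2^4 · 187, so s = 4 and d = 187.
x_0 = 787^187 mod 2993 = 2626.
x_1 = 2626^2 mod 2993 = 4.
x_2 = 4^2 mod 2993 = 16.
x_3 = 16^2 mod 2993 = 256.

2626, 4, 16, 256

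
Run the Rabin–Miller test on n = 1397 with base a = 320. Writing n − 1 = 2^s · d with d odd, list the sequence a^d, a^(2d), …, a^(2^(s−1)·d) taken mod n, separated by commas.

n − 1 = 1396 = 2^2 · 349, so s = 2 and d = 349.
x_0 = 320^349 mod 1397 = 287.
x_1 = 287^2 mod 1397 = 1343.

287, 1343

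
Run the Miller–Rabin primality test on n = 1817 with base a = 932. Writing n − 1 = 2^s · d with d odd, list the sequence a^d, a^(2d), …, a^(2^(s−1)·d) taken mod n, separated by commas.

85, 1774, 32

n − 1 = 1816 = 2^3 · 227, so s = 3 and d = 227.
x_0 = 932^227 mod 1817 = 85.
x_1 = 85^2 mod 1817 = 1774.
x_2 = 1774^2 mod 1817 = 32.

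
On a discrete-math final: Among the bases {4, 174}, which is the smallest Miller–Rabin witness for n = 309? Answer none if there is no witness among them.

4

n − 1 = 308 = 2^2 · 77, so s = 2 and d = 77.
Base 4: x_0 = 4^77 mod 309 = 208. x_0 is neither 1 nor 308, so continue squaring. x_1 = 208^2 mod 309 = 4. Reached i = s−1 = 1 without hitting −1: 4 is a Miller–Rabin witness and 309 is composite.
Base 174: x_0 = 174^77 mod 309 = 54. x_0 is neither 1 nor 308, so continue squaring. x_1 = 54^2 mod 309 = 135. Reached i = s−1 = 1 without hitting −1: 174 is a Miller–Rabin witness and 309 is composite.
The smallest witness among the given bases is 4.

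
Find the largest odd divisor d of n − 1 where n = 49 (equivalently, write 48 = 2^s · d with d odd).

Halving: 48 → 24 → 12 → 6 → 3; 3 is odd.
So 48 = 2^4 · 3.

3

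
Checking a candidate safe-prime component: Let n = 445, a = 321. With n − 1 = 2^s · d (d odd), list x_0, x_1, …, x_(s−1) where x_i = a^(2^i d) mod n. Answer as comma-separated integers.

211, 21

n − 1 = 444 = 2^2 · 111, so s = 2 and d = 111.
x_0 = 321^111 mod 445 = 211.
x_1 = 211^2 mod 445 = 21.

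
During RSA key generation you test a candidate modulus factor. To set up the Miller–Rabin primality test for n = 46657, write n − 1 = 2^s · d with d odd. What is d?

729

Halving: 46656 → 23328 → 11664 → 5832 → 2916 → 1458 → 729; 729 is odd.
So 46656 = 2^6 · 729.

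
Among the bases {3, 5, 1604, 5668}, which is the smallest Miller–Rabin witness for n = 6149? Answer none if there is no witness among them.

3

n − 1 = 6148 = 2^2 · 1537, so s = 2 and d = 1537.
Base 3: x_0 = 3^1537 mod 6149 = 3617. x_0 is neither 1 nor 6148, so continue squaring. x_1 = 3617^2 mod 6149 = 3766. Reached i = s−1 = 1 without hitting −1: 3 is a Miller–Rabin witness and 6149 is composite.
Base 5: x_0 = 5^1537 mod 6149 = 278. x_0 is neither 1 nor 6148, so continue squaring. x_1 = 278^2 mod 6149 = 3496. Reached i = s−1 = 1 without hitting −1: 5 is a Miller–Rabin witness and 6149 is composite.
Base 1604: x_0 = 1604^1537 mod 6149 = 1643. x_0 is neither 1 nor 6148, so continue squaring. x_1 = 1643^2 mod 6149 = 38. Reached i = s−1 = 1 without hitting −1: 1604 is a Miller–Rabin witness and 6149 is composite.
Base 5668: x_0 = 5668^1537 mod 6149 = 1989. x_0 is neither 1 nor 6148, so continue squaring. x_1 = 1989^2 mod 6149 = 2314. Reached i = s−1 = 1 without hitting −1: 5668 is a Miller–Rabin witness and 6149 is composite.
The smallest witness among the given bases is 3.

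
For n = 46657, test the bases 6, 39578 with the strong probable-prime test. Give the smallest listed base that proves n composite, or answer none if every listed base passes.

n − 1 = 46656 = 2^6 · 729, so s = 6 and d = 729.
Base 6: x_0 = 6^729 mod 46657 = 46441. x_0 is neither 1 nor 46656, so continue squaring. x_1 = 46441^2 mod 46657 = 46656. x_1 ≡ −1, so 6 is not a witness.
Base 39578: x_0 = 39578^729 mod 46657 = 18166. x_0 is neither 1 nor 46656, so continue squaring. x_1 = 18166^2 mod 46657 = 45252. x_2 = 45252^2 mod 46657 = 14431. x_3 = 14431^2 mod 46657 = 23570. x_4 = 23570^2 mod 46657 = 1. x_4 = 1 but x_3 ≠ ±1, a nontrivial square root of 1 — 39578 is a witness and 46657 is composite.
The smallest witness among the given bases is 39578.

39578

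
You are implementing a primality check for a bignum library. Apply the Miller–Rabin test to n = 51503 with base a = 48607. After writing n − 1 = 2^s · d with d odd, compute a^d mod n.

51502

n − 1 = 51502 = 2^1 · 25751, so s = 1 and d = 25751.
48607^25751 mod 51503 = 51502.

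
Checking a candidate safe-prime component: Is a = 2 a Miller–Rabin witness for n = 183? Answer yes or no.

n − 1 = 182 = 2^1 · 91, so s = 1 and d = 91.
x_0 = 2^91 mod 183 = 59.
x_0 ∉ {1, 182} and s = 1, so 2 is a Miller–Rabin witness and 183 is composite.

yes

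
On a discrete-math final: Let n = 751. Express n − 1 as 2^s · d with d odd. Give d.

Halving: 750 → 375; 375 is odd.
So 750 = 2^1 · 375.

375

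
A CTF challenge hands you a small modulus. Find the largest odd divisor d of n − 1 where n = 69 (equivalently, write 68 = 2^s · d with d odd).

17

Halving: 68 → 34 → 17; 17 is odd.
So 68 = 2^2 · 17.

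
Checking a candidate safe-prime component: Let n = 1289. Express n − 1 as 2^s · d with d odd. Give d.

Halving: 1288 → 644 → 322 → 161; 161 is odd.
So 1288 = 2^3 · 161.

161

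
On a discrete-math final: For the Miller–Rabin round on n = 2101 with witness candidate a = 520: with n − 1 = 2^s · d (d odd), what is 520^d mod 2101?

914

n − 1 = 2100 = 2^2 · 525, so s = 2 and d = 525.
520^525 mod 2101 = 914.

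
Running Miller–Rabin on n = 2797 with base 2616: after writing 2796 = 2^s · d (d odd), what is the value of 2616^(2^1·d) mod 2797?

n − 1 = 2796 = 2^2 · 699, so s = 2 and d = 699.
x_0 = 2616^699 mod 2797 = 2796.
x_1 = 2796^2 mod 2797 = 1.

1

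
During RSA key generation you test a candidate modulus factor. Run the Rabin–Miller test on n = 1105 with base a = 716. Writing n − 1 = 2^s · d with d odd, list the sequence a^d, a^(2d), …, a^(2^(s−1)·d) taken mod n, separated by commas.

n − 1 = 1104 = 2^4 · 69, so s = 4 and d = 69.
x_0 = 716^69 mod 1105 = 66.
x_1 = 66^2 mod 1105 = 1041.
x_2 = 1041^2 mod 1105 = 781.
x_3 = 781^2 mod 1105 = 1.

66, 1041, 781, 1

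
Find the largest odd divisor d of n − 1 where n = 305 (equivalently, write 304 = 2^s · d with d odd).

19

Halving: 304 → 152 → 76 → 38 → 19; 19 is odd.
So 304 = 2^4 · 19.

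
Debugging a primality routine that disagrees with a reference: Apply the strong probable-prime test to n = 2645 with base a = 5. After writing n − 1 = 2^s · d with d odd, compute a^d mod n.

n − 1 = 2644 = 2^2 · 661, so s = 2 and d = 661.
Repeated squaring mod 2645: 5^1 ≡ 5, 5^2 ≡ 25, 5^4 ≡ 625, 5^8 ≡ 1810, 5^16 ≡ 1590, 5^32 ≡ 2125, 5^64 ≡ 610, 5^128 ≡ 1800, 5^256 ≡ 2520, 5^512 ≡ 2400.
661 = 512 + 128 + 16 + 4 + 1, so 5^661 ≡ 2400·1800·1590·625·5 ≡ 695 (mod 2645).

695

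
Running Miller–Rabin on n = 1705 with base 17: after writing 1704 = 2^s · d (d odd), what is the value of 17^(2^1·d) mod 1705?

1589

n − 1 = 1704 = 2^3 · 213, so s = 3 and d = 213.
x_0 = 17^213 mod 1705 = 1162.
x_1 = 1162^2 mod 1705 = 1589.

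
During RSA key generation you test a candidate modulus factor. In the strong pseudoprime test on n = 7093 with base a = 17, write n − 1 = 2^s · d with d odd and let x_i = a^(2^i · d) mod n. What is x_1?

n − 1 = 7092 = 2^2 · 1773, so s = 2 and d = 1773.
x_0 = 17^1773 mod 7093 = 432.
x_1 = 432^2 mod 7093 = 2206.

2206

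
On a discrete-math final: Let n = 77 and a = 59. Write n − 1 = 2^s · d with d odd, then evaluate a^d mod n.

3

n − 1 = 76 = 2^2 · 19, so s = 2 and d = 19.
By repeated squaring, 59^19 ≡ 3 (mod 77).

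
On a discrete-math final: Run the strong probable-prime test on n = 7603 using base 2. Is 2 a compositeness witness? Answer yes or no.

n − 1 = 7602 = 2^1 · 3801, so s = 1 and d = 3801.
Repeated squaring mod 7603: 2^1 ≡ 2, 2^2 ≡ 4, 2^4 ≡ 16, 2^8 ≡ 256, 2^16 ≡ 4712, 2^32 ≡ 2184, 2^64 ≡ 2775, 2^128 ≡ 6389, 2^256 ≡ 6417, 2^512 ≡ 41, 2^1024 ≡ 1681, 2^2048 ≡ 5048.
3801 = 2048 + 1024 + 512 + 128 + 64 + 16 + 8 + 1, so 2^3801 ≡ 5048·1681·41·6389·2775·4712·256·2 ≡ 7602 (mod 7603).
x_0 = 2^3801 mod 7603 = 7602.
x_0 = 7602 ≡ −1, so 2 is not a witness.

no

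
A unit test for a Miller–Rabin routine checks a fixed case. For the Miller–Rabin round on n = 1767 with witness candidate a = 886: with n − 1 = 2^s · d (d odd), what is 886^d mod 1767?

1570

n − 1 = 1766 = 2^1 · 883, so s = 1 and d = 883.
886^883 mod 1767 = 1570.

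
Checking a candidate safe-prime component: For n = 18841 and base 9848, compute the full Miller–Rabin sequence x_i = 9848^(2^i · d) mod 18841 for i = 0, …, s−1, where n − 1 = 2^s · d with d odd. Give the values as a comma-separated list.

n − 1 = 18840 = 2^3 · 2355, so s = 3 and d = 2355.
x_0 = 9848^2355 mod 18841 = 17818.
x_1 = 17818^2 mod 18841 = 10274.
x_2 = 10274^2 mod 18841 = 7794.

17818, 10274, 7794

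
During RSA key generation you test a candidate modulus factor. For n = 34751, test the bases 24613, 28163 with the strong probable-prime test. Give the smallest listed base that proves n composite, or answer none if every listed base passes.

n − 1 = 34750 = 2^1 · 17375, so s = 1 and d = 17375.
Base 24613: x_0 = 24613^17375 mod 34751 = 7346. x_0 ∉ {1, 34750} and s = 1, so 24613 is a Miller–Rabin witness and 34751 is composite.
Base 28163: x_0 = 28163^17375 mod 34751 = 7780. x_0 ∉ {1, 34750} and s = 1, so 28163 is a Miller–Rabin witness and 34751 is composite.
The smallest witness among the given bases is 24613.

24613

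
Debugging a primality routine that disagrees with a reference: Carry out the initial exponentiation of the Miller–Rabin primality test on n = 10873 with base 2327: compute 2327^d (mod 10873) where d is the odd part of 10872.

n − 1 = 10872 = 2^3 · 1359, so s = 3 and d = 1359.
2327^1359 mod 10873 = 3302.

3302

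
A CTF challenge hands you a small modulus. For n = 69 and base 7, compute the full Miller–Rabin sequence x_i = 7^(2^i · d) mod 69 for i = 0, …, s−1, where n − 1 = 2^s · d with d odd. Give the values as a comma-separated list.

n − 1 = 68 = 2^2 · 17, so s = 2 and d = 17.
x_0 = 7^17 mod 69 = 19.
x_1 = 19^2 mod 69 = 16.

19, 16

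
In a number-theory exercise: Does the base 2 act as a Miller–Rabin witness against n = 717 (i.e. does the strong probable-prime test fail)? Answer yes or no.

n − 1 = 716 = 2^2 · 179, so s = 2 and d = 179.
Repeated squaring mod 717: 2^1 ≡ 2, 2^2 ≡ 4, 2^4 ≡ 16, 2^8 ≡ 256, 2^16 ≡ 289, 2^32 ≡ 349, 2^64 ≡ 628, 2^128 ≡ 34.
179 = 128 + 32 + 16 + 2 + 1, so 2^179 ≡ 34·349·289·4·2 ≡ 338 (mod 717).
x_0 = 2^179 mod 717 = 338.
x_0 is neither 1 nor 716, so continue squaring.
x_1 = 338^2 mod 717 = 241.
Reached i = s−1 = 1 without hitting −1: 2 is a Miller–Rabin witness and 717 is composite.

yes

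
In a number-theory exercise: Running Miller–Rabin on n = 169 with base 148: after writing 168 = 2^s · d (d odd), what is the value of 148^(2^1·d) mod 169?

n − 1 = 168 = 2^3 · 21, so s = 3 and d = 21.
By repeated squaring, 148^21 ≡ 18 (mod 169).
x_0 = 18.
x_1 = 18^2 mod 169 = 155.

155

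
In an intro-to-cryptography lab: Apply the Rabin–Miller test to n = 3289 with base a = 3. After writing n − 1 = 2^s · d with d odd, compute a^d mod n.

n − 1 = 3288 = 2^3 · 411, so s = 3 and d = 411.
3^411 mod 3289 = 2588.

2588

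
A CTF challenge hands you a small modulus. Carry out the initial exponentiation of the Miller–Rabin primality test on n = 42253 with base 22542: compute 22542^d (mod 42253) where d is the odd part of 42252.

16152

n − 1 = 42252 = 2^2 · 10563, so s = 2 and d = 10563.
22542^10563 mod 42253 = 16152.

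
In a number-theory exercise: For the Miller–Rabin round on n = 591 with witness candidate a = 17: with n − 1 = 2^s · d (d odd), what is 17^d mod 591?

n − 1 = 590 = 2^1 · 295, so s = 1 and d = 295.
17^295 mod 591 = 377.

377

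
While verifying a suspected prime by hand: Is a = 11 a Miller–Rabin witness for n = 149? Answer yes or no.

no

n − 1 = 148 = 2^2 · 37, so s = 2 and d = 37.
Repeated squaring mod 149: 11^1 ≡ 11, 11^2 ≡ 121, 11^4 ≡ 39, 11^8 ≡ 31, 11^16 ≡ 67, 11^32 ≡ 19.
37 = 32 + 4 + 1, so 11^37 ≡ 19·39·11 ≡ 105 (mod 149).
x_0 = 11^37 mod 149 = 105.
x_0 is neither 1 nor 148, so continue squaring.
x_1 = 105^2 mod 149 = 148.
x_1 ≡ −1, so 11 is not a witness.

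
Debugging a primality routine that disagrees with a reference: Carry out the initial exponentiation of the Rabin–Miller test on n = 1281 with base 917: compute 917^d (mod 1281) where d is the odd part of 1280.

n − 1 = 1280 = 2^8 · 5, so s = 8 and d = 5.
917^5 mod 1281 = 581.

581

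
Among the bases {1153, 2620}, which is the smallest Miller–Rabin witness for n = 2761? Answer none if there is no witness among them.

n − 1 = 2760 = 2^3 · 345, so s = 3 and d = 345.
Base 1153: x_0 = 1153^345 mod 2761 = 1. x_0 = 1, so 1153 is not a witness.
Base 2620: x_0 = 2620^345 mod 2761 = 2012. x_0 is neither 1 nor 2760, so continue squaring. x_1 = 2012^2 mod 2761 = 518. x_2 = 518^2 mod 2761 = 507. Reached i = s−1 = 2 without hitting −1: 2620 is a Miller–Rabin witness and 2761 is composite.
The smallest witness among the given bases is 2620.

2620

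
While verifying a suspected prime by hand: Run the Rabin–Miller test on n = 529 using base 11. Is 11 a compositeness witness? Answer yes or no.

yes

n − 1 = 528 = 2^4 · 33, so s = 4 and d = 33.
x_0 = 11^33 mod 529 = 22.
x_0 is neither 1 nor 528, so continue squaring.
x_1 = 22^2 mod 529 = 484.
x_2 = 484^2 mod 529 = 438.
x_3 = 438^2 mod 529 = 346.
Reached i = s−1 = 3 without hitting −1: 11 is a Miller–Rabin witness and 529 is composite.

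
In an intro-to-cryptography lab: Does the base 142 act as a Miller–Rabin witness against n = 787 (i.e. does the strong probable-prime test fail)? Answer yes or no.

no

n − 1 = 786 = 2^1 · 393, so s = 1 and d = 393.
x_0 = 142^393 mod 787 = 1.
x_0 = 1, so 142 is not a witness.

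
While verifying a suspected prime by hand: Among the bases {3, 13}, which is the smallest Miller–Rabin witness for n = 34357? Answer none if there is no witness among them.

n − 1 = 34356 = 2^2 · 8589, so s = 2 and d = 8589.
Base 3: x_0 = 3^8589 mod 34357 = 23047. x_0 is neither 1 nor 34356, so continue squaring. x_1 = 23047^2 mod 34357 = 4989. Reached i = s−1 = 1 without hitting −1: 3 is a Miller–Rabin witness and 34357 is composite.
Base 13: x_0 = 13^8589 mod 34357 = 7612. x_0 is neither 1 nor 34356, so continue squaring. x_1 = 7612^2 mod 34357 = 16642. Reached i = s−1 = 1 without hitting −1: 13 is a Miller–Rabin witness and 34357 is composite.
The smallest witness among the given bases is 3.

3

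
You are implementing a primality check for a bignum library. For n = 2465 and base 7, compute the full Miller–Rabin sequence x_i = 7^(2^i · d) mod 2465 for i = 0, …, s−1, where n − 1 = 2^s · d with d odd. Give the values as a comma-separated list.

2437, 784, 871, 1886, 1

n − 1 = 2464 = 2^5 · 77, so s = 5 and d = 77.
x_0 = 7^77 mod 2465 = 2437.
x_1 = 2437^2 mod 2465 = 784.
x_2 = 784^2 mod 2465 = 871.
x_3 = 871^2 mod 2465 = 1886.
x_4 = 1886^2 mod 2465 = 1.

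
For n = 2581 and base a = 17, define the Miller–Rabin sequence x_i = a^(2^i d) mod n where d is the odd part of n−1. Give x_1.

n − 1 = 2580 = 2^2 · 645, so s = 2 and d = 645.
x_0 = 17^645 mod 2581 = 1612.
x_1 = 1612^2 mod 2581 = 2058.

2058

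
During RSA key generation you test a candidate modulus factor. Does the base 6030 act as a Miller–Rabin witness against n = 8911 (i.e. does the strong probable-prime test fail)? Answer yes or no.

yes

n − 1 = 8910 = 2^1 · 4455, so s = 1 and d = 4455.
x_0 = 6030^4455 mod 8911 = 2680.
x_0 ∉ {1, 8910} and s = 1, so 6030 is a Miller–Rabin witness and 8911 is composite.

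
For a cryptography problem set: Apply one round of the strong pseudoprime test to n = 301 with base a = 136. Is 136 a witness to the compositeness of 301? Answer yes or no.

no

n − 1 = 300 = 2^2 · 75, so s = 2 and d = 75.
x_0 = 136^75 mod 301 = 300.
x_0 = 300 ≡ −1, so 136 is not a witness.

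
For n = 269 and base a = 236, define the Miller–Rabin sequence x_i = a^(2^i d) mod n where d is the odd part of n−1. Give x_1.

268

n − 1 = 268 = 2^2 · 67, so s = 2 and d = 67.
x_0 = 236^67 mod 269 = 187.
x_1 = 187^2 mod 269 = 268.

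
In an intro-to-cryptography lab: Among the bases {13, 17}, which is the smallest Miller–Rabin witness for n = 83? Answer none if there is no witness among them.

n − 1 = 82 = 2^1 · 41, so s = 1 and d = 41.
Base 13: x_0 = 13^41 mod 83 = 82. x_0 = 82 ≡ −1, so 13 is not a witness.
Base 17: x_0 = 17^41 mod 83 = 1. x_0 = 1, so 17 is not a witness.
No listed base is a witness for 83.

none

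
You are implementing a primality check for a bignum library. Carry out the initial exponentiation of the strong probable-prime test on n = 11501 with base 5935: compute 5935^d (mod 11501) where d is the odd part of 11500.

n − 1 = 11500 = 2^2 · 2875, so s = 2 and d = 2875.
Repeated squaring mod 11501: 5935^1 ≡ 5935, 5935^2 ≡ 8163, 5935^4 ≡ 9276, 5935^8 ≡ 5195, 5935^16 ≡ 6679, 5935^32 ≡ 8163, 5935^64 ≡ 9276, 5935^128 ≡ 5195, 5935^256 ≡ 6679, 5935^512 ≡ 8163, 5935^1024 ≡ 9276, 5935^2048 ≡ 5195.
2875 = 2048 + 512 + 256 + 32 + 16 + 8 + 2 + 1, so 5935^2875 ≡ 5195·8163·6679·8163·6679·5195·8163·5935 ≡ 1854 (mod 11501).

1854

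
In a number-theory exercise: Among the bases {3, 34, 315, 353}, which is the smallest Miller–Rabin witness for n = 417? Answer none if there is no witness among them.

3

n − 1 = 416 = 2^5 · 13, so s = 5 and d = 13.
Base 3: x_0 = 3^13 mod 417 = 132. x_0 is neither 1 nor 416, so continue squaring. x_1 = 132^2 mod 417 = 327. x_2 = 327^2 mod 417 = 177. x_3 = 177^2 mod 417 = 54. x_4 = 54^2 mod 417 = 414. Reached i = s−1 = 4 without hitting −1: 3 is a Miller–Rabin witness and 417 is composite.
Base 34: x_0 = 34^13 mod 417 = 55. x_0 is neither 1 nor 416, so continue squaring. x_1 = 55^2 mod 417 = 106. x_2 = 106^2 mod 417 = 394. x_3 = 394^2 mod 417 = 112. x_4 = 112^2 mod 417 = 34. Reached i = s−1 = 4 without hitting −1: 34 is a Miller–Rabin witness and 417 is composite.
Base 315: x_0 = 315^13 mod 417 = 246. x_0 is neither 1 nor 416, so continue squaring. x_1 = 246^2 mod 417 = 51. x_2 = 51^2 mod 417 = 99. x_3 = 99^2 mod 417 = 210. x_4 = 210^2 mod 417 = 315. Reached i = s−1 = 4 without hitting −1: 315 is a Miller–Rabin witness and 417 is composite.
Base 353: x_0 = 353^13 mod 417 = 95. x_0 is neither 1 nor 416, so continue squaring. x_1 = 95^2 mod 417 = 268. x_2 = 268^2 mod 417 = 100. x_3 = 100^2 mod 417 = 409. x_4 = 409^2 mod 417 = 64. Reached i = s−1 = 4 without hitting −1: 353 is a Miller–Rabin witness and 417 is composite.
The smallest witness among the given bases is 3.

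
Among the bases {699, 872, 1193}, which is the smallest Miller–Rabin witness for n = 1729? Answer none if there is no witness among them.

none

n − 1 = 1728 = 2^6 · 27, so s = 6 and d = 27.
Base 699: x_0 = 699^27 mod 1729 = 1728. x_0 = 1728 ≡ −1, so 699 is not a witness.
Base 872: x_0 = 872^27 mod 1729 = 1. x_0 = 1, so 872 is not a witness.
Base 1193: x_0 = 1193^27 mod 1729 = 1728. x_0 = 1728 ≡ −1, so 1193 is not a witness.
No listed base is a witness for 1729.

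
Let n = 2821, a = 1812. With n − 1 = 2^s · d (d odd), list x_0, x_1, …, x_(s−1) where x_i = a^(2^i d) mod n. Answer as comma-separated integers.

n − 1 = 2820 = 2^2 · 705, so s = 2 and d = 705.
x_0 = 1812^705 mod 2821 = 993.
x_1 = 993^2 mod 2821 = 1520.

993, 1520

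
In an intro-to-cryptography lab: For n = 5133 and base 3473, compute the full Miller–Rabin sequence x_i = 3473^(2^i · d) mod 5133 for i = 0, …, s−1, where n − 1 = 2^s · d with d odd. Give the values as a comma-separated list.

3779, 835

n − 1 = 5132 = 2^2 · 1283, so s = 2 and d = 1283.
x_0 = 3473^1283 mod 5133 = 3779.
x_1 = 3779^2 mod 5133 = 835.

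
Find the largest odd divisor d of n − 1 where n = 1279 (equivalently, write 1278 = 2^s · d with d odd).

639

Halving: 1278 → 639; 639 is odd.
So 1278 = 2^1 · 639.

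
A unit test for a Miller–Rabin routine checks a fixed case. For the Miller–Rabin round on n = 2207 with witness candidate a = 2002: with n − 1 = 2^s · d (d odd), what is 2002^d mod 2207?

n − 1 = 2206 = 2^1 · 1103, so s = 1 and d = 1103.
Repeated squaring mod 2207: 2002^1 ≡ 2002, 2002^2 ≡ 92, 2002^4 ≡ 1843, 2002^8 ≡ 76, 2002^16 ≡ 1362, 2002^32 ≡ 1164, 2002^64 ≡ 2005, 2002^128 ≡ 1078, 2002^256 ≡ 1202, 2002^512 ≡ 1426, 2002^1024 ≡ 829.
1103 = 1024 + 64 + 8 + 4 + 2 + 1, so 2002^1103 ≡ 829·2005·76·1843·92·2002 ≡ 2206 (mod 2207).

2206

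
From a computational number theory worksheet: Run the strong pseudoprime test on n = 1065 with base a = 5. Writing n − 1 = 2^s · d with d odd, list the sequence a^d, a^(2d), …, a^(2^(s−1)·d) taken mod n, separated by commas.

n − 1 = 1064 = 2^3 · 133, so s = 3 and d = 133.
x_0 = 5^133 mod 1065 = 125.
x_1 = 125^2 mod 1065 = 715.
x_2 = 715^2 mod 1065 = 25.

125, 715, 25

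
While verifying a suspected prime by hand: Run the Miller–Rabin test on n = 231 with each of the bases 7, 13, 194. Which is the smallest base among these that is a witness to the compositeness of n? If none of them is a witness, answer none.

n − 1 = 230 = 2^1 · 115, so s = 1 and d = 115.
Base 7: x_0 = 7^115 mod 231 = 175. x_0 ∉ {1, 230} and s = 1, so 7 is a Miller–Rabin witness and 231 is composite.
Base 13: x_0 = 13^115 mod 231 = 76. x_0 ∉ {1, 230} and s = 1, so 13 is a Miller–Rabin witness and 231 is composite.
Base 194: x_0 = 194^115 mod 231 = 131. x_0 ∉ {1, 230} and s = 1, so 194 is a Miller–Rabin witness and 231 is composite.
The smallest witness among the given bases is 7.

7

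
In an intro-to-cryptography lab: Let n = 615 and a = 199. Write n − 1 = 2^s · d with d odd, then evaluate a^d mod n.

439

n − 1 = 614 = 2^1 · 307, so s = 1 and d = 307.
Repeated squaring mod 615: 199^1 ≡ 199, 199^2 ≡ 241, 199^4 ≡ 271, 199^8 ≡ 256, 199^16 ≡ 346, 199^32 ≡ 406, 199^64 ≡ 16, 199^128 ≡ 256, 199^256 ≡ 346.
307 = 256 + 32 + 16 + 2 + 1, so 199^307 ≡ 346·406·346·241·199 ≡ 439 (mod 615).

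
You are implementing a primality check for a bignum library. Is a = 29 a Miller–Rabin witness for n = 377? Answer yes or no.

n − 1 = 376 = 2^3 · 47, so s = 3 and d = 47.
x_0 = 29^47 mod 377 = 87.
x_0 is neither 1 nor 376, so continue squaring.
x_1 = 87^2 mod 377 = 29.
x_2 = 29^2 mod 377 = 87.
Reached i = s−1 = 2 without hitting −1: 29 is a Miller–Rabin witness and 377 is composite.

yes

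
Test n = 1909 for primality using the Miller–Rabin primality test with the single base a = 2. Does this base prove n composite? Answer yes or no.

n − 1 = 1908 = 2^2 · 477, so s = 2 and d = 477.
x_0 = 2^477 mod 1909 = 39.
x_0 is neither 1 nor 1908, so continue squaring.
x_1 = 39^2 mod 1909 = 1521.
Reached i = s−1 = 1 without hitting −1: 2 is a Miller–Rabin witness and 1909 is composite.

yes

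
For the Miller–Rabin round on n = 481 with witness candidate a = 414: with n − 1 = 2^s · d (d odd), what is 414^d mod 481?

174

n − 1 = 480 = 2^5 · 15, so s = 5 and d = 15.
414^15 mod 481 = 174.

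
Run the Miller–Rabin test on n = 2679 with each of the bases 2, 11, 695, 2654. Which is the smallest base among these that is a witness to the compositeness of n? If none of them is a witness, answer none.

2

n − 1 = 2678 = 2^1 · 1339, so s = 1 and d = 1339.
Base 2: x_0 = 2^1339 mod 2679 = 1724. x_0 ∉ {1, 2678} and s = 1, so 2 is a Miller–Rabin witness and 2679 is composite.
Base 11: x_0 = 11^1339 mod 2679 = 1721. x_0 ∉ {1, 2678} and s = 1, so 11 is a Miller–Rabin witness and 2679 is composite.
Base 695: x_0 = 695^1339 mod 2679 = 1379. x_0 ∉ {1, 2678} and s = 1, so 695 is a Miller–Rabin witness and 2679 is composite.
Base 2654: x_0 = 2654^1339 mod 2679 = 599. x_0 ∉ {1, 2678} and s = 1, so 2654 is a Miller–Rabin witness and 2679 is composite.
The smallest witness among the given bases is 2.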